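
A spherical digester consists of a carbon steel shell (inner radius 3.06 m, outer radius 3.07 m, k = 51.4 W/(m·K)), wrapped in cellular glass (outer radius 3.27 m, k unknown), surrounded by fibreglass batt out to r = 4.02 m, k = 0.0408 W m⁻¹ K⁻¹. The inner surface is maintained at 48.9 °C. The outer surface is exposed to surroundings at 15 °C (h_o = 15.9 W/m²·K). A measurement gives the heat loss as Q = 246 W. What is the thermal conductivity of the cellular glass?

k = 0.0605 W/m·K

ΣR = ΔT/Q = |48.9 − 15|/246 = 0.1378 K/W
Known resistances:
  R_carbon steel = (1/3.06 − 1/3.07)/(4πk) = 0.001064/(4π·51.4) = 1.648×10^-6 K/W
  R_fibreglass batt = (1/3.27 − 1/4.02)/(4πk) = 0.05705/(4π·0.0408) = 0.1113 K/W
  R_conv,out = 1/(4πr²h) = 1/(4π·4.02²·15.9) = 3.097×10^-4 K/W
R_cellular glass = ΣR − ΣR_known = 0.1378 − 0.1116 = 0.02620 K/W
(1/r₁−1/r₂)/(4πk) = 0.02620 ⇒ k = 0.01992/(4π·0.02620) = 0.0605 W/m·K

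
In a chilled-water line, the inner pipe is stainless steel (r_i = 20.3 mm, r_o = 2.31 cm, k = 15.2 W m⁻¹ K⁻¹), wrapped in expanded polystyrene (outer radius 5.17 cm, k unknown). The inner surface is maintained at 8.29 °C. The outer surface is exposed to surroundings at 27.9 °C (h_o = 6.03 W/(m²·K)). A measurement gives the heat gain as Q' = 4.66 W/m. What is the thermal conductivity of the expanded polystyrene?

ΣR = ΔT/Q' = |8.29 − 27.9|/4.66 = 4.208 m·K/W
Known resistances:
  R'_stainless steel = ln(0.0231/0.0203)/(2πk) = 0.1292/(2π·15.2) = 0.001353 m·K/W
  R'_conv,out = 1/(2πr h) = 1/(2π·0.0517·6.03) = 0.5105 m·K/W
R_expanded polystyrene = ΣR − ΣR_known = 4.208 − 0.5119 = 3.696 m·K/W
ln(r₂/r₁)/(2πk) = 3.696 ⇒ k = 0.8056/(2π·3.696) = 0.0347 W/m·K

k = 0.0347 W/m·K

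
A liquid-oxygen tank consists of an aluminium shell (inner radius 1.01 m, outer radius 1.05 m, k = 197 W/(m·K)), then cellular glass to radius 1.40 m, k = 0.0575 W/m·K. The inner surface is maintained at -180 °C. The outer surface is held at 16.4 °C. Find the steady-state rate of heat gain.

Q = 596 W

Resistance network (inner→outer):
  R_aluminium = (1/1.01 − 1/1.05)/(4πk) = 0.03772/(4π·197) = 1.524×10^-5 K/W
  R_cellular glass = (1/1.05 − 1/1.40)/(4πk) = 0.2381/(4π·0.0575) = 0.3295 K/W
ΣR = 1.524×10^-5 + 0.3295 = 0.3295 K/W
Q = ΔT/ΣR = (-180 °C − 16.4 °C)/0.3295 = -596 W
(Negative Q ⇒ heat flows inward; heat gain = 596 W.)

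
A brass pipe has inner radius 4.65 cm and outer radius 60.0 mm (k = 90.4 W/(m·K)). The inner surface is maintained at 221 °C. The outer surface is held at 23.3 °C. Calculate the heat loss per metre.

Q' = 2πk·ΔT/ln(r₂/r₁) = 2π × 90.4 × 197.7 / ln(0.0600/0.0465) = 4.41×10^5 W/m

Q' = 441 kW/m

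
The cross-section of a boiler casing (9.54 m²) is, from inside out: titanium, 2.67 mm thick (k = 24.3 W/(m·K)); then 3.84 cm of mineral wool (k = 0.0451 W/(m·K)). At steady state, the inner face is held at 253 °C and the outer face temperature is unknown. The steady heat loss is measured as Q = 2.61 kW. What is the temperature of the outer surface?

T_out = 20.0 °C

Sum the resistances:
  R_titanium = L/(kA) = 0.00267/(24.3·9.54) = 1.152×10^-5 K/W
  R_mineral wool = L/(kA) = 0.0384/(0.0451·9.54) = 0.08925 K/W
ΣR = 0.08926 K/W
ΔT = Q·ΣR = 2610 × 0.08926 = 233.0 K
Heat flows outward, so T_out = T_in − ΔT = 253 − 233.0 = 20.0 °C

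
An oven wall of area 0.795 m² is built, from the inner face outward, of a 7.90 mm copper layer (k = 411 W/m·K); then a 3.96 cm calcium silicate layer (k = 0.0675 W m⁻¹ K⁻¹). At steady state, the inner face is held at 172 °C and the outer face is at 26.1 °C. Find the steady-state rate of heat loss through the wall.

Series thermal resistances, inner to outer:
  R_copper = L/(kA) = 0.00790/(411·0.795) = 2.418×10^-5 K/W
  R_calcium silicate = L/(kA) = 0.0396/(0.0675·0.795) = 0.7379 K/W
ΣR = 2.418×10^-5 + 0.7379 = 0.7379 K/W
Q = ΔT/ΣR = (172 °C − 26.1 °C)/0.7379 = 198 W

Q = 198 W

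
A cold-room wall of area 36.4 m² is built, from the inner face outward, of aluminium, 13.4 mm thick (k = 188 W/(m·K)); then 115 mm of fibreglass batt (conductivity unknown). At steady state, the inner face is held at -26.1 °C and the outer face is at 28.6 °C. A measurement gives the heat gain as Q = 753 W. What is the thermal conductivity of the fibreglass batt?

ΣR = ΔT/Q = |-26.1 − 28.6|/753 = 0.07264 K/W
Known resistances:
  R_aluminium = L/(kA) = 0.0134/(188·36.4) = 1.958×10^-6 K/W
R_fibreglass batt = ΣR − ΣR_known = 0.07264 − 1.958×10^-6 = 0.07264 K/W
L/(kA) = 0.07264 ⇒ k = 0.115/(0.07264·36.4) = 0.0435 W/m·K

k = 0.0435 W/m·K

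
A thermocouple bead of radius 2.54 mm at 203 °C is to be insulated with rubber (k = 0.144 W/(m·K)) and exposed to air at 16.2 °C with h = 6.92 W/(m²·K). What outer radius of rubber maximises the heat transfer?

For a sphere, r_cr = 2k_ins/h = 2·0.144/6.92 = 0.0416 m = 4.16 cm

r_cr = 4.16 cm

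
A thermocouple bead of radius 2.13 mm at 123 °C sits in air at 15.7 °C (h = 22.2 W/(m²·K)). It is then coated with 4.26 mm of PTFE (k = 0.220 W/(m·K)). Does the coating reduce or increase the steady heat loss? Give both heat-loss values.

Critical radius for a sphere: r_cr = 2k/h = 0.0198 m = 1.98 cm.
Outer radius after coating: r₂ = 0.00213 + 0.00426 = 0.00639 m.
Since r₁ < r_cr and r₂ ≤ r_cr, the coating moves toward the maximum at r_cr — heat loss rises.
Bare: R = 1/(4πr₁²h) = 790.1 K/W; Q = 107.3/790.1 = 0.136 W.
Coated: R = R_cond + R_conv = 201.0 K/W; Q = 107.3/201.0 = 0.534 W.

increases: 0.136 → 0.534 W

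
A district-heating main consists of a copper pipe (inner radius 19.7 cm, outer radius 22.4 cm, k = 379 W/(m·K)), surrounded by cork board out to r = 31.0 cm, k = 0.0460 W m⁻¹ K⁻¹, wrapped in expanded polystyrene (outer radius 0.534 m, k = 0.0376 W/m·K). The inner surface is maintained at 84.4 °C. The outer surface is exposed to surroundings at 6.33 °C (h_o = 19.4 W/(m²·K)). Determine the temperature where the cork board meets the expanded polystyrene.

T = 58.9 °C

Series thermal resistances, inner to outer:
  R'_copper = ln(0.224/0.197)/(2πk) = 0.1284/(2π·379) = 5.394×10^-5 m·K/W
  R'_cork board = ln(0.310/0.224)/(2πk) = 0.3249/(2π·0.0460) = 1.124 m·K/W
  R'_expanded polystyrene = ln(0.534/0.310)/(2πk) = 0.5438/(2π·0.0376) = 2.302 m·K/W
  R'_conv,out = 1/(2πr h) = 1/(2π·0.534·19.4) = 0.01536 m·K/W
ΣR = 5.394×10^-5 + 1.124 + 2.302 + 0.01536 = 3.441 m·K/W
Q' = ΔT/ΣR = (84.4 °C − 6.33 °C)/3.441 = 22.69 W/m
From the inner boundary to the cork board/expanded polystyrene interface, ΣR_partial = 1.124 m·K/W.
T_interface = T_in − Q'·ΣR_partial = 84.4 °C − (22.69)(1.124) = 58.9 °C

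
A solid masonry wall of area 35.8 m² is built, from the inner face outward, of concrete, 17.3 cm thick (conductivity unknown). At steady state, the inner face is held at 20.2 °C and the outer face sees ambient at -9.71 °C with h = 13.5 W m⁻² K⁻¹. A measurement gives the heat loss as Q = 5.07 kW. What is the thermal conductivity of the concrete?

ΣR = ΔT/Q = |20.2 − -9.71|/5070 = 0.005899 K/W
Known resistances:
  R_conv,out = 1/(hA) = 1/(13.5·35.8) = 0.002069 K/W
R_concrete = ΣR − ΣR_known = 0.005899 − 0.002069 = 0.003830 K/W
L/(kA) = 0.003830 ⇒ k = 0.173/(0.003830·35.8) = 1.26 W/m·K

k = 1.26 W/m·K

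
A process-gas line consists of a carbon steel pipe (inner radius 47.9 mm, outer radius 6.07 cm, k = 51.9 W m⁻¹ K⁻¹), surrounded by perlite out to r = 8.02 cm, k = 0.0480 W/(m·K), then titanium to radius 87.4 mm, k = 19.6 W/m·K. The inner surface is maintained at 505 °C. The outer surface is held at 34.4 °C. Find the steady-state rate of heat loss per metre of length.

Q' = 509 W/m

Resistance network (inner→outer):
  R'_carbon steel = ln(0.0607/0.0479)/(2πk) = 0.2368/(2π·51.9) = 7.263×10^-4 m·K/W
  R'_perlite = ln(0.0802/0.0607)/(2πk) = 0.2786/(2π·0.0480) = 0.9237 m·K/W
  R'_titanium = ln(0.0874/0.0802)/(2πk) = 0.08597/(2π·19.6) = 6.981×10^-4 m·K/W
ΣR = 7.263×10^-4 + 0.9237 + 6.981×10^-4 = 0.9251 m·K/W
Q' = ΔT/ΣR = (505 °C − 34.4 °C)/0.9251 = 509 W/m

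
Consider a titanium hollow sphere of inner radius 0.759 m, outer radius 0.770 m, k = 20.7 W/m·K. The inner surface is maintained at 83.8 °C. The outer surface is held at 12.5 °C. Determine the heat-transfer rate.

Q = 4πk·ΔT/(1/r₁ − 1/r₂) = 4π × 20.7 × 71.3 / (1/0.759 − 1/0.770) = 9.85×10^5 W

Q = 9.85×10^5 W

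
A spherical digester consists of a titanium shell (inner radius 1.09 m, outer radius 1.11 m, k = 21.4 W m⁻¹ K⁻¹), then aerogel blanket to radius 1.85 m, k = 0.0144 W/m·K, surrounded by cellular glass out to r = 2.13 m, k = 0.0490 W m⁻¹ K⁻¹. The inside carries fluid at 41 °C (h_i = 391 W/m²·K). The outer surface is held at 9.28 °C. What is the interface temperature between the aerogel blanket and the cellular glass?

T = 11.0 °C

Treat each layer as a resistance in series:
  R_conv,in = 1/(4πr²h) = 1/(4π·1.09²·391) = 1.713×10^-4 K/W
  R_titanium = (1/1.09 − 1/1.11)/(4πk) = 0.01653/(4π·21.4) = 6.147×10^-5 K/W
  R_aerogel blanket = (1/1.11 − 1/1.85)/(4πk) = 0.3604/(4π·0.0144) = 1.991 K/W
  R_cellular glass = (1/1.85 − 1/2.13)/(4πk) = 0.07106/(4π·0.0490) = 0.1154 K/W
ΣR = 1.713×10^-4 + 6.147×10^-5 + 1.991 + 0.1154 = 2.107 K/W
Q = ΔT/ΣR = (41 °C − 9.28 °C)/2.107 = 15.05 W
From the inner boundary to the aerogel blanket/cellular glass interface, ΣR_partial = 1.991 K/W.
T_interface = T_in − Q·ΣR_partial = 41 °C − (15.05)(1.991) = 11.0 °C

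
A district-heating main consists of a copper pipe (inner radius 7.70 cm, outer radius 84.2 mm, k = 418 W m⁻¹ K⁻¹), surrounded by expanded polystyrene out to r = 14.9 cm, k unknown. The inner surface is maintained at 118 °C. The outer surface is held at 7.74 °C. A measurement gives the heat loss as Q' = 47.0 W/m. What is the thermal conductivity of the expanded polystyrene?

k = 0.0387 W/m·K

ΣR = ΔT/Q' = |118 − 7.74|/47.0 = 2.346 m·K/W
Known resistances:
  R'_copper = ln(0.0842/0.0770)/(2πk) = 0.08939/(2π·418) = 3.404×10^-5 m·K/W
R_expanded polystyrene = ΣR − ΣR_known = 2.346 − 3.404×10^-5 = 2.346 m·K/W
ln(r₂/r₁)/(2πk) = 2.346 ⇒ k = 0.5708/(2π·2.346) = 0.0387 W/m·K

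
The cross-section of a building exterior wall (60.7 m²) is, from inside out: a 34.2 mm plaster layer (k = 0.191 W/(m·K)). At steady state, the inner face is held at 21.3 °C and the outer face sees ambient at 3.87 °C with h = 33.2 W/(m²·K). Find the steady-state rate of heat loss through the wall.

Treat each layer as a resistance in series:
  R_plaster = L/(kA) = 0.0342/(0.191·60.7) = 0.002950 K/W
  R_conv,out = 1/(hA) = 1/(33.2·60.7) = 4.962×10^-4 K/W
ΣR = 0.002950 + 4.962×10^-4 = 0.003446 K/W
Q = ΔT/ΣR = (21.3 °C − 3.87 °C)/0.003446 = 5060 W

Q = 5.06 kW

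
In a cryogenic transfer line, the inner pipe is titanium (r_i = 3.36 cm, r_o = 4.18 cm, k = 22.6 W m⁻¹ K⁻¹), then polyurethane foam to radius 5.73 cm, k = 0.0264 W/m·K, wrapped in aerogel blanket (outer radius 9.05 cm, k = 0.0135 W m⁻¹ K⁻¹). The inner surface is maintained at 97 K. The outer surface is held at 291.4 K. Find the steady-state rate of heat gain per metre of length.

Q' = 26.7 W/m

Series thermal resistances, inner to outer:
  R'_titanium = ln(0.0418/0.0336)/(2πk) = 0.2184/(2π·22.6) = 0.001538 m·K/W
  R'_polyurethane foam = ln(0.0573/0.0418)/(2πk) = 0.3154/(2π·0.0264) = 1.901 m·K/W
  R'_aerogel blanket = ln(0.0905/0.0573)/(2πk) = 0.4570/(2π·0.0135) = 5.388 m·K/W
ΣR = 0.001538 + 1.901 + 5.388 = 7.291 m·K/W
Q' = ΔT/ΣR = (97 K − 291.4 K)/7.291 = -26.7 W/m
(Negative Q' ⇒ heat flows inward; heat gain = 26.7 W/m.)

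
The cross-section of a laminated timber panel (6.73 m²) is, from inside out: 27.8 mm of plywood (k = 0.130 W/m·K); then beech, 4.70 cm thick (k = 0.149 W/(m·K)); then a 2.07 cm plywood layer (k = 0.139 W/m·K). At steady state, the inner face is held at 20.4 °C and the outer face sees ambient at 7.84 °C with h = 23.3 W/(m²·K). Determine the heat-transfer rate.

Q = 117 W

Resistance network (inner→outer):
  R_plywood = L/(kA) = 0.0278/(0.130·6.73) = 0.03178 K/W
  R_beech = L/(kA) = 0.0470/(0.149·6.73) = 0.04687 K/W
  R_plywood = L/(kA) = 0.0207/(0.139·6.73) = 0.02213 K/W
  R_conv,out = 1/(hA) = 1/(23.3·6.73) = 0.006377 K/W
ΣR = 0.03178 + 0.04687 + 0.02213 + 0.006377 = 0.1072 K/W
Q = ΔT/ΣR = (20.4 °C − 7.84 °C)/0.1072 = 117 W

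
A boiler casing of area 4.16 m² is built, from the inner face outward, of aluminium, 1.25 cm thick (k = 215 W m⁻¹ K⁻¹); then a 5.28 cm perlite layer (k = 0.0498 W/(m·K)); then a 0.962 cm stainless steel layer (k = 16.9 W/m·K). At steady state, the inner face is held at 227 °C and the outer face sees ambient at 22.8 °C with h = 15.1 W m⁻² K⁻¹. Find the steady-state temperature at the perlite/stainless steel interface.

Treat each layer as a resistance in series:
  R_aluminium = L/(kA) = 0.0125/(215·4.16) = 1.398×10^-5 K/W
  R_perlite = L/(kA) = 0.0528/(0.0498·4.16) = 0.2549 K/W
  R_stainless steel = L/(kA) = 0.00962/(16.9·4.16) = 1.368×10^-4 K/W
  R_conv,out = 1/(hA) = 1/(15.1·4.16) = 0.01592 K/W
ΣR = 1.398×10^-5 + 0.2549 + 1.368×10^-4 + 0.01592 = 0.2710 K/W
Q = ΔT/ΣR = (227 °C − 22.8 °C)/0.2710 = 753.5 W
From the inner boundary to the perlite/stainless steel interface, ΣR_partial = 0.2549 K/W.
T_interface = T_in − Q·ΣR_partial = 227 °C − (753.5)(0.2549) = 34.9 °C

T = 34.9 °C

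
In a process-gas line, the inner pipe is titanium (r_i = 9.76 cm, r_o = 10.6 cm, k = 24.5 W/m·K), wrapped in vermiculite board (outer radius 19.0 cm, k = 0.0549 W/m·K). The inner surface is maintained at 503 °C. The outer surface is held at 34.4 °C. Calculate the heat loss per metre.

Resistance network (inner→outer):
  R'_titanium = ln(0.106/0.0976)/(2πk) = 0.08256/(2π·24.5) = 5.363×10^-4 m·K/W
  R'_vermiculite board = ln(0.190/0.106)/(2πk) = 0.5836/(2π·0.0549) = 1.692 m·K/W
ΣR = 5.363×10^-4 + 1.692 = 1.693 m·K/W
Q' = ΔT/ΣR = (503 °C − 34.4 °C)/1.693 = 277 W/m

Q' = 277 W/m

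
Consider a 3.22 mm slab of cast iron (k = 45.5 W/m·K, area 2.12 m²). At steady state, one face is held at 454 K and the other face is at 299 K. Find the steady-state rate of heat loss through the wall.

Q = kA·ΔT/L = 45.5 × 2.12 × |454 K − 299 K| / 0.00322 = 4.64×10^6 W

Q = 4640 kW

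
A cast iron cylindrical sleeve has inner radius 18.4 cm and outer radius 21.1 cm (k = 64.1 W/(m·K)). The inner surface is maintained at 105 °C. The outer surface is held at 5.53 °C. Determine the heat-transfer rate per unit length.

Q' = 2πk·ΔT/ln(r₂/r₁) = 2π × 64.1 × 99.47 / ln(0.211/0.184) = 2.93×10^5 W/m

Q' = 2.93×10^5 W/m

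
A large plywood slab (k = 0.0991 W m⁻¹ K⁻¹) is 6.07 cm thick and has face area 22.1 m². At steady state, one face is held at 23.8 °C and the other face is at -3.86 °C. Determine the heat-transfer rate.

Q = kA·ΔT/L = 0.0991 × 22.1 × |23.8 °C − -3.86 °C| / 0.0607 = 998 W

Q = 998 W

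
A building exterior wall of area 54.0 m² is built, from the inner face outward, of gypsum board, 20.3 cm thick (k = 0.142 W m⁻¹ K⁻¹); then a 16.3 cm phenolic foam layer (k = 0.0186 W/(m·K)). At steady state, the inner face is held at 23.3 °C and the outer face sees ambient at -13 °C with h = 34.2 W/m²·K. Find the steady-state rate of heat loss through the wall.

Treat each layer as a resistance in series:
  R_gypsum board = L/(kA) = 0.203/(0.142·54.0) = 0.02647 K/W
  R_phenolic foam = L/(kA) = 0.163/(0.0186·54.0) = 0.1623 K/W
  R_conv,out = 1/(hA) = 1/(34.2·54.0) = 5.415×10^-4 K/W
ΣR = 0.02647 + 0.1623 + 5.415×10^-4 = 0.1893 K/W
Q = ΔT/ΣR = (23.3 °C − -13 °C)/0.1893 = 192 W

Q = 192 W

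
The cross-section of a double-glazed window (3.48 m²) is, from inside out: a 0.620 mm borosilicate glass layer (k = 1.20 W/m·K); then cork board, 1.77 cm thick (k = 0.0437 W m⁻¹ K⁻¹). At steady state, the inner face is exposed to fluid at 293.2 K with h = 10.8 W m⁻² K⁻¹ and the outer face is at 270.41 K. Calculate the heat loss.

Q = 159 W

Resistance network (inner→outer):
  R_conv,in = 1/(hA) = 1/(10.8·3.48) = 0.02661 K/W
  R_borosilicate glass = L/(kA) = 6.20×10^-4/(1.20·3.48) = 1.485×10^-4 K/W
  R_cork board = L/(kA) = 0.0177/(0.0437·3.48) = 0.1164 K/W
ΣR = 0.02661 + 1.485×10^-4 + 0.1164 = 0.1432 K/W
Q = ΔT/ΣR = (293.2 K − 270.41 K)/0.1432 = 159 W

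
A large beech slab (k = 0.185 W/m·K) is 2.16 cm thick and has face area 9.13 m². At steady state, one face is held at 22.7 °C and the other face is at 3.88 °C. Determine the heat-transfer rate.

Q = kA·ΔT/L = 0.185 × 9.13 × |22.7 °C − 3.88 °C| / 0.0216 = 1470 W

Q = 1470 W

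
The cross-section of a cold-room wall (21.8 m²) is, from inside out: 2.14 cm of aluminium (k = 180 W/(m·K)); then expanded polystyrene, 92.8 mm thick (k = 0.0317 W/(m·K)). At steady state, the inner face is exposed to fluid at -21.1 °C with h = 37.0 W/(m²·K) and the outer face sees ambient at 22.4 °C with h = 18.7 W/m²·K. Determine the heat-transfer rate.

Q = 315 W

Treat each layer as a resistance in series:
  R_conv,in = 1/(hA) = 1/(37.0·21.8) = 0.001240 K/W
  R_aluminium = L/(kA) = 0.0214/(180·21.8) = 5.454×10^-6 K/W
  R_expanded polystyrene = L/(kA) = 0.0928/(0.0317·21.8) = 0.1343 K/W
  R_conv,out = 1/(hA) = 1/(18.7·21.8) = 0.002453 K/W
ΣR = 0.001240 + 5.454×10^-6 + 0.1343 + 0.002453 = 0.1380 K/W
Q = ΔT/ΣR = (-21.1 °C − 22.4 °C)/0.1380 = -315 W
(Negative Q ⇒ heat flows inward; heat gain = 315 W.)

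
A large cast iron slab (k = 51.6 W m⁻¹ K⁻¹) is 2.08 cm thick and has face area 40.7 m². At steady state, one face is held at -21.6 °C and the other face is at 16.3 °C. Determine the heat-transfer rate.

Q = kA·ΔT/L = 51.6 × 40.7 × |-21.6 °C − 16.3 °C| / 0.0208 = 3.83×10^6 W

Q = 3.83×10^6 W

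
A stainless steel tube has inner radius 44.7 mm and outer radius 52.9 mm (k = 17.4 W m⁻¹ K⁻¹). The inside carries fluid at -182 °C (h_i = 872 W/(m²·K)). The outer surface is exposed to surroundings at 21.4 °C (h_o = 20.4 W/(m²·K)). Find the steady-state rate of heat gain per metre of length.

Resistance network (inner→outer):
  R'_conv,in = 1/(2πr h) = 1/(2π·0.0447·872) = 0.004083 m·K/W
  R'_stainless steel = ln(0.0529/0.0447)/(2πk) = 0.1684/(2π·17.4) = 0.001541 m·K/W
  R'_conv,out = 1/(2πr h) = 1/(2π·0.0529·20.4) = 0.1475 m·K/W
ΣR = 0.004083 + 0.001541 + 0.1475 = 0.1531 m·K/W
Q' = ΔT/ΣR = (-182 °C − 21.4 °C)/0.1531 = -1330 W/m
(Negative Q' ⇒ heat flows inward; heat gain = 1330 W/m.)

Q' = 1330 W/m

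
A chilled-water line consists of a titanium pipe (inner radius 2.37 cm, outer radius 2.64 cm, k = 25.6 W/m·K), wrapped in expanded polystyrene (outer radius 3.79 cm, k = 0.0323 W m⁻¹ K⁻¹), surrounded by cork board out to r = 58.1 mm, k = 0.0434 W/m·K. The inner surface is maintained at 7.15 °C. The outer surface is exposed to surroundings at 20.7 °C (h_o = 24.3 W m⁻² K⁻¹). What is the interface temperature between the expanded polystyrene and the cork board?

T = 14.1 °C

Series thermal resistances, inner to outer:
  R'_titanium = ln(0.0264/0.0237)/(2πk) = 0.1079/(2π·25.6) = 6.707×10^-4 m·K/W
  R'_expanded polystyrene = ln(0.0379/0.0264)/(2πk) = 0.3616/(2π·0.0323) = 1.782 m·K/W
  R'_cork board = ln(0.0581/0.0379)/(2πk) = 0.4272/(2π·0.0434) = 1.567 m·K/W
  R'_conv,out = 1/(2πr h) = 1/(2π·0.0581·24.3) = 0.1127 m·K/W
ΣR = 6.707×10^-4 + 1.782 + 1.567 + 0.1127 = 3.462 m·K/W
Q' = ΔT/ΣR = (7.15 °C − 20.7 °C)/3.462 = -3.914 W/m
From the inner boundary to the expanded polystyrene/cork board interface, ΣR_partial = 1.783 m·K/W.
T_interface = T_in − Q'·ΣR_partial = 7.15 °C − (-3.914)(1.783) = 14.1 °C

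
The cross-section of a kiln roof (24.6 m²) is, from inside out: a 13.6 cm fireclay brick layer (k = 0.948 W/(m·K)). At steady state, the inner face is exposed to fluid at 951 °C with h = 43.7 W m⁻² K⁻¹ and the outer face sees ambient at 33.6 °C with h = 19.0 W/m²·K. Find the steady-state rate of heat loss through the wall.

Treat each layer as a resistance in series:
  R_conv,in = 1/(hA) = 1/(43.7·24.6) = 9.302×10^-4 K/W
  R_fireclay brick = L/(kA) = 0.136/(0.948·24.6) = 0.005832 K/W
  R_conv,out = 1/(hA) = 1/(19.0·24.6) = 0.002139 K/W
ΣR = 9.302×10^-4 + 0.005832 + 0.002139 = 0.008901 K/W
Q = ΔT/ΣR = (951 °C − 33.6 °C)/0.008901 = 1.03×10^5 W

Q = 1.03×10^5 W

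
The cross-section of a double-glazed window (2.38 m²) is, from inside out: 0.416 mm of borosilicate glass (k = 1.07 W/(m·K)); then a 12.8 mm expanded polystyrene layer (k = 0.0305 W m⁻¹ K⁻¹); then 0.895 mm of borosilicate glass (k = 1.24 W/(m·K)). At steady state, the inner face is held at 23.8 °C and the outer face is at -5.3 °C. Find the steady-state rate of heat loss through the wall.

Q = 165 W

Resistance network (inner→outer):
  R_borosilicate glass = L/(kA) = 4.16×10^-4/(1.07·2.38) = 1.634×10^-4 K/W
  R_expanded polystyrene = L/(kA) = 0.0128/(0.0305·2.38) = 0.1763 K/W
  R_borosilicate glass = L/(kA) = 8.95×10^-4/(1.24·2.38) = 3.033×10^-4 K/W
ΣR = 1.634×10^-4 + 0.1763 + 3.033×10^-4 = 0.1768 K/W
Q = ΔT/ΣR = (23.8 °C − -5.3 °C)/0.1768 = 165 W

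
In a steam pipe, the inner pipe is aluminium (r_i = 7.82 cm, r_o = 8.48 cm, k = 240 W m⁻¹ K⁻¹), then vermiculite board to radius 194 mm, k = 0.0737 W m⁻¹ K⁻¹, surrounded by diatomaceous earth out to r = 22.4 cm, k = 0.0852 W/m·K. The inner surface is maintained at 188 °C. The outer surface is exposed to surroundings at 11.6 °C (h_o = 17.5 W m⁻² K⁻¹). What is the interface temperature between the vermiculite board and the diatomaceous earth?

T = 37.6 °C

Resistance network (inner→outer):
  R'_aluminium = ln(0.0848/0.0782)/(2πk) = 0.08103/(2π·240) = 5.373×10^-5 m·K/W
  R'_vermiculite board = ln(0.194/0.0848)/(2πk) = 0.8276/(2π·0.0737) = 1.787 m·K/W
  R'_diatomaceous earth = ln(0.224/0.194)/(2πk) = 0.1438/(2π·0.0852) = 0.2686 m·K/W
  R'_conv,out = 1/(2πr h) = 1/(2π·0.224·17.5) = 0.04060 m·K/W
ΣR = 5.373×10^-5 + 1.787 + 0.2686 + 0.04060 = 2.096 m·K/W
Q' = ΔT/ΣR = (188 °C − 11.6 °C)/2.096 = 84.16 W/m
From the inner boundary to the vermiculite board/diatomaceous earth interface, ΣR_partial = 1.787 m·K/W.
T_interface = T_in − Q'·ΣR_partial = 188 °C − (84.16)(1.787) = 37.6 °C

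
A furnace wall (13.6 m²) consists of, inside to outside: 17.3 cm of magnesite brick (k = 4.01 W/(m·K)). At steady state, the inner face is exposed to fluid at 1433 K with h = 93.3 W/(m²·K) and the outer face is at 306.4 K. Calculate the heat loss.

Series thermal resistances, inner to outer:
  R_conv,in = 1/(hA) = 1/(93.3·13.6) = 7.881×10^-4 K/W
  R_magnesite brick = L/(kA) = 0.173/(4.01·13.6) = 0.003172 K/W
ΣR = 7.881×10^-4 + 0.003172 = 0.003960 K/W
Q = ΔT/ΣR = (1433 K − 306.4 K)/0.003960 = 2.84×10^5 W

Q = 2.84×10^5 W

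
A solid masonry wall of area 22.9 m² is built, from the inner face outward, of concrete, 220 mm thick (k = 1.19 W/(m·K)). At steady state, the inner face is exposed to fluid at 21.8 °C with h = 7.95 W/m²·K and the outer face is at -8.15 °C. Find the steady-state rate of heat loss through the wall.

Treat each layer as a resistance in series:
  R_conv,in = 1/(hA) = 1/(7.95·22.9) = 0.005493 K/W
  R_concrete = L/(kA) = 0.220/(1.19·22.9) = 0.008073 K/W
ΣR = 0.005493 + 0.008073 = 0.01357 K/W
Q = ΔT/ΣR = (21.8 °C − -8.15 °C)/0.01357 = 2210 W

Q = 2.21 kW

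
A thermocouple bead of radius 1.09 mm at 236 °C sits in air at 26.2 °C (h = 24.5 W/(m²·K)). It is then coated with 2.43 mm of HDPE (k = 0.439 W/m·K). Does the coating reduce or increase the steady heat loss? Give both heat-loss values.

increases: 0.0767 → 0.557 W

Critical radius for a sphere: r_cr = 2k/h = 0.0358 m = 3.58 cm.
Outer radius after coating: r₂ = 0.00109 + 0.00243 = 0.00352 m.
Since r₁ < r_cr and r₂ ≤ r_cr, the coating moves toward the maximum at r_cr — heat loss rises.
Bare: R = 1/(4πr₁²h) = 2734 K/W; Q = 209.8/2734 = 0.0767 W.
Coated: R = R_cond + R_conv = 376.9 K/W; Q = 209.8/376.9 = 0.557 W.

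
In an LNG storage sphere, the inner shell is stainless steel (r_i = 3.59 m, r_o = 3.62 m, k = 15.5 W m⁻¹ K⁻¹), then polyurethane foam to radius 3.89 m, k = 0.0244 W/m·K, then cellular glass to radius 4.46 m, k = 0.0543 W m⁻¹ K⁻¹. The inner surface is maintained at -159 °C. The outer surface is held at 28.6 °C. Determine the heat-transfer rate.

Series thermal resistances, inner to outer:
  R_stainless steel = (1/3.59 − 1/3.62)/(4πk) = 0.002308/(4π·15.5) = 1.185×10^-5 K/W
  R_polyurethane foam = (1/3.62 − 1/3.89)/(4πk) = 0.01917/(4π·0.0244) = 0.06253 K/W
  R_cellular glass = (1/3.89 − 1/4.46)/(4πk) = 0.03285/(4π·0.0543) = 0.04815 K/W
ΣR = 1.185×10^-5 + 0.06253 + 0.04815 = 0.1107 K/W
Q = ΔT/ΣR = (-159 °C − 28.6 °C)/0.1107 = -1690 W
(Negative Q ⇒ heat flows inward; heat gain = 1690 W.)

Q = 1690 W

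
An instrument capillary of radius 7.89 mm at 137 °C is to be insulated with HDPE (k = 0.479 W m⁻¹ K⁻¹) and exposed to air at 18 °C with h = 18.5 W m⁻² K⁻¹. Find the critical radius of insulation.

For a cylinder, r_cr = k_ins/h = 0.479/18.5 = 0.0259 m = 2.59 cm

r_cr = 2.59 cm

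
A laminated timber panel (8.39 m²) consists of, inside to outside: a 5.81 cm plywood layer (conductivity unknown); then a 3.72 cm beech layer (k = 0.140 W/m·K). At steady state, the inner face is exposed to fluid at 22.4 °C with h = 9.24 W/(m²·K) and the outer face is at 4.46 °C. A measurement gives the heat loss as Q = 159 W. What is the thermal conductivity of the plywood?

k = 0.101 W/m·K

ΣR = ΔT/Q = |22.4 − 4.46|/159 = 0.1128 K/W
Known resistances:
  R_conv,in = 1/(hA) = 1/(9.24·8.39) = 0.01290 K/W
  R_beech = L/(kA) = 0.0372/(0.140·8.39) = 0.03167 K/W
R_plywood = ΣR − ΣR_known = 0.1128 − 0.04457 = 0.06823 K/W
L/(kA) = 0.06823 ⇒ k = 0.0581/(0.06823·8.39) = 0.101 W/m·K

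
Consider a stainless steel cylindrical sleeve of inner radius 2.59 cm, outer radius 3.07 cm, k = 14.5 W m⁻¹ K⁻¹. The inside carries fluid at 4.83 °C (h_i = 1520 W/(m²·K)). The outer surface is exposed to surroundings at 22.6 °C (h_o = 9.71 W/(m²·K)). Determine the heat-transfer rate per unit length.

Q' = 32.9 W/m

Series thermal resistances, inner to outer:
  R'_conv,in = 1/(2πr h) = 1/(2π·0.0259·1520) = 0.004043 m·K/W
  R'_stainless steel = ln(0.0307/0.0259)/(2πk) = 0.1700/(2π·14.5) = 0.001866 m·K/W
  R'_conv,out = 1/(2πr h) = 1/(2π·0.0307·9.71) = 0.5339 m·K/W
ΣR = 0.004043 + 0.001866 + 0.5339 = 0.5398 m·K/W
Q' = ΔT/ΣR = (4.83 °C − 22.6 °C)/0.5398 = -32.9 W/m
(Negative Q' ⇒ heat flows inward; heat gain = 32.9 W/m.)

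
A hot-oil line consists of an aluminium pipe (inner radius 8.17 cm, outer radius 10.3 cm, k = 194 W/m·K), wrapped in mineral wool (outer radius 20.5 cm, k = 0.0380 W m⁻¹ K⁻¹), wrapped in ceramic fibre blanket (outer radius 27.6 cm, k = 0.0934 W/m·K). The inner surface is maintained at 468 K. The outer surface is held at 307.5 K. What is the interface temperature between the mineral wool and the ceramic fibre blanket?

T = 331.5 K

Resistance network (inner→outer):
  R'_aluminium = ln(0.103/0.0817)/(2πk) = 0.2317/(2π·194) = 1.901×10^-4 m·K/W
  R'_mineral wool = ln(0.205/0.103)/(2πk) = 0.6883/(2π·0.0380) = 2.883 m·K/W
  R'_ceramic fibre blanket = ln(0.276/0.205)/(2πk) = 0.2974/(2π·0.0934) = 0.5068 m·K/W
ΣR = 1.901×10^-4 + 2.883 + 0.5068 = 3.390 m·K/W
Q' = ΔT/ΣR = (468 K − 307.5 K)/3.390 = 47.35 W/m
From the inner boundary to the mineral wool/ceramic fibre blanket interface, ΣR_partial = 2.883 m·K/W.
T_interface = T_in − Q'·ΣR_partial = 468 K − (47.35)(2.883) = 331.5 K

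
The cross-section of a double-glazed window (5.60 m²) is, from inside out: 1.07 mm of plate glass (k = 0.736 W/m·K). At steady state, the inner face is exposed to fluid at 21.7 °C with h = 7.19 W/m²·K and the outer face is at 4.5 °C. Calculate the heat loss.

Treat each layer as a resistance in series:
  R_conv,in = 1/(hA) = 1/(7.19·5.60) = 0.02484 K/W
  R_plate glass = L/(kA) = 0.00107/(0.736·5.60) = 2.596×10^-4 K/W
ΣR = 0.02484 + 2.596×10^-4 = 0.02510 K/W
Q = ΔT/ΣR = (21.7 °C − 4.5 °C)/0.02510 = 685 W

Q = 685 W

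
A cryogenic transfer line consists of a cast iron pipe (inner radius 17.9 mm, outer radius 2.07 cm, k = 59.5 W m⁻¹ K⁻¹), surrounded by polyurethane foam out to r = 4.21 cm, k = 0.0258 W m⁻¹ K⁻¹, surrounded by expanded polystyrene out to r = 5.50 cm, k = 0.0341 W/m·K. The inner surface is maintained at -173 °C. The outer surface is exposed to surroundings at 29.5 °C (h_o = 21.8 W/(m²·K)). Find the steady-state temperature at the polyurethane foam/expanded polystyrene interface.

T = -19.0 °C

Series thermal resistances, inner to outer:
  R'_cast iron = ln(0.0207/0.0179)/(2πk) = 0.1453/(2π·59.5) = 3.887×10^-4 m·K/W
  R'_polyurethane foam = ln(0.0421/0.0207)/(2πk) = 0.7099/(2π·0.0258) = 4.379 m·K/W
  R'_expanded polystyrene = ln(0.0550/0.0421)/(2πk) = 0.2673/(2π·0.0341) = 1.248 m·K/W
  R'_conv,out = 1/(2πr h) = 1/(2π·0.0550·21.8) = 0.1327 m·K/W
ΣR = 3.887×10^-4 + 4.379 + 1.248 + 0.1327 = 5.760 m·K/W
Q' = ΔT/ΣR = (-173 °C − 29.5 °C)/5.760 = -35.16 W/m
From the inner boundary to the polyurethane foam/expanded polystyrene interface, ΣR_partial = 4.379 m·K/W.
T_interface = T_in − Q'·ΣR_partial = -173 °C − (-35.16)(4.379) = -19.0 °C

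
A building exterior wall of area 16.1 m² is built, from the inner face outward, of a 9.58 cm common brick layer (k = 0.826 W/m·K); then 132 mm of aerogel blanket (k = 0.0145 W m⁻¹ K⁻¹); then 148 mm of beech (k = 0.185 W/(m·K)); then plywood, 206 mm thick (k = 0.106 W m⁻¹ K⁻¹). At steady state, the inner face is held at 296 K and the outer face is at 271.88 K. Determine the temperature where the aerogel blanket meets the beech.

Treat each layer as a resistance in series:
  R_common brick = L/(kA) = 0.0958/(0.826·16.1) = 0.007204 K/W
  R_aerogel blanket = L/(kA) = 0.132/(0.0145·16.1) = 0.5654 K/W
  R_beech = L/(kA) = 0.148/(0.185·16.1) = 0.04969 K/W
  R_plywood = L/(kA) = 0.206/(0.106·16.1) = 0.1207 K/W
ΣR = 0.007204 + 0.5654 + 0.04969 + 0.1207 = 0.7430 K/W
Q = ΔT/ΣR = (296 K − 271.88 K)/0.7430 = 32.46 W
From the inner boundary to the aerogel blanket/beech interface, ΣR_partial = 0.5726 K/W.
T_interface = T_in − Q·ΣR_partial = 296 K − (32.46)(0.5726) = 277.41 K

T = 277.41 K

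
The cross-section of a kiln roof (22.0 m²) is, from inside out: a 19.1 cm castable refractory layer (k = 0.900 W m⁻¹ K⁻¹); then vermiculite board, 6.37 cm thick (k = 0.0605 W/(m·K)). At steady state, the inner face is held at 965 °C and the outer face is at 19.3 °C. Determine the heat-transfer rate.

Q = 16.4 kW

Series thermal resistances, inner to outer:
  R_castable refractory = L/(kA) = 0.191/(0.900·22.0) = 0.009646 K/W
  R_vermiculite board = L/(kA) = 0.0637/(0.0605·22.0) = 0.04786 K/W
ΣR = 0.009646 + 0.04786 = 0.05751 K/W
Q = ΔT/ΣR = (965 °C − 19.3 °C)/0.05751 = 16400 W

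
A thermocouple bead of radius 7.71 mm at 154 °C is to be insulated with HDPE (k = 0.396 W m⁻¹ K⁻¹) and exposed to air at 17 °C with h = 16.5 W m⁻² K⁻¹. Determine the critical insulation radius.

r_cr = 4.80 cm

For a sphere, r_cr = 2k_ins/h = 2·0.396/16.5 = 0.0480 m = 4.80 cm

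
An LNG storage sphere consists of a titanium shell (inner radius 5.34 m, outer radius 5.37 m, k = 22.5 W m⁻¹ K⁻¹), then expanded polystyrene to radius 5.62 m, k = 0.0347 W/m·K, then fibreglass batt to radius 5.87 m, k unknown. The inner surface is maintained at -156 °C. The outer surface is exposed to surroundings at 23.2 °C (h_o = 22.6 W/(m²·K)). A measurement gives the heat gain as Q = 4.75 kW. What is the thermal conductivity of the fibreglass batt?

k = 0.0324 W/m·K

ΣR = ΔT/Q = |-156 − 23.2|/4750 = 0.03773 K/W
Known resistances:
  R_titanium = (1/5.34 − 1/5.37)/(4πk) = 0.001046/(4π·22.5) = 3.700×10^-6 K/W
  R_expanded polystyrene = (1/5.37 − 1/5.62)/(4πk) = 0.008284/(4π·0.0347) = 0.01900 K/W
  R_conv,out = 1/(4πr²h) = 1/(4π·5.87²·22.6) = 1.022×10^-4 K/W
R_fibreglass batt = ΣR − ΣR_known = 0.03773 − 0.01911 = 0.01862 K/W
(1/r₁−1/r₂)/(4πk) = 0.01862 ⇒ k = 0.007578/(4π·0.01862) = 0.0324 W/m·K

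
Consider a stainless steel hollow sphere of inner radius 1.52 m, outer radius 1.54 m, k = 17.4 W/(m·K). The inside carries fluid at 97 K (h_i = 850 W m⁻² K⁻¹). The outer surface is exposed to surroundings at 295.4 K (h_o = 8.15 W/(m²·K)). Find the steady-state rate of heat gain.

Q = 47.3 kW

Series thermal resistances, inner to outer:
  R_conv,in = 1/(4πr²h) = 1/(4π·1.52²·850) = 4.052×10^-5 K/W
  R_stainless steel = (1/1.52 − 1/1.54)/(4πk) = 0.008544/(4π·17.4) = 3.908×10^-5 K/W
  R_conv,out = 1/(4πr²h) = 1/(4π·1.54²·8.15) = 0.004117 K/W
ΣR = 4.052×10^-5 + 3.908×10^-5 + 0.004117 = 0.004197 K/W
Q = ΔT/ΣR = (97 K − 295.4 K)/0.004197 = -47300 W
(Negative Q ⇒ heat flows inward; heat gain = 47300 W.)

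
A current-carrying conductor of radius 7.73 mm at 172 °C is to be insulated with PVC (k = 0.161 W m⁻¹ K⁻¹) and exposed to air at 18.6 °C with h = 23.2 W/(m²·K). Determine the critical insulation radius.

r_cr = 0.694 cm

For a cylinder, r_cr = k_ins/h = 0.161/23.2 = 0.00694 m = 0.694 cm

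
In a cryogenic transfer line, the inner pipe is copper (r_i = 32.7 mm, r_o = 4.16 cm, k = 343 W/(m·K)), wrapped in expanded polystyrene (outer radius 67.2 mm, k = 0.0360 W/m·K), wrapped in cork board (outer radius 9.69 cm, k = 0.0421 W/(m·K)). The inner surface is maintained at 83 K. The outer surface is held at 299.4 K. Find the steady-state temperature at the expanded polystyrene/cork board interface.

Resistance network (inner→outer):
  R'_copper = ln(0.0416/0.0327)/(2πk) = 0.2407/(2π·343) = 1.117×10^-4 m·K/W
  R'_expanded polystyrene = ln(0.0672/0.0416)/(2πk) = 0.4796/(2π·0.0360) = 2.120 m·K/W
  R'_cork board = ln(0.0969/0.0672)/(2πk) = 0.3660/(2π·0.0421) = 1.384 m·K/W
ΣR = 1.117×10^-4 + 2.120 + 1.384 = 3.504 m·K/W
Q' = ΔT/ΣR = (83 K − 299.4 K)/3.504 = -61.76 W/m
From the inner boundary to the expanded polystyrene/cork board interface, ΣR_partial = 2.120 m·K/W.
T_interface = T_in − Q'·ΣR_partial = 83 K − (-61.76)(2.120) = 213.9 K

T = 213.9 K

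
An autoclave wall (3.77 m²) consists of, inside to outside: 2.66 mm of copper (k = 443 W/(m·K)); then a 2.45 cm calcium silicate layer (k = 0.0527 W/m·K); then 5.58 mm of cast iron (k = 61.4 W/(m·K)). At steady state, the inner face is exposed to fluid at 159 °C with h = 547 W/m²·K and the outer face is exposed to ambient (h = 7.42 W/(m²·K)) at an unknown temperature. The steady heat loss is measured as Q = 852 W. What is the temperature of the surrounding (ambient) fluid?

T_out = 23.0 °C

Sum the resistances:
  R_conv,in = 1/(hA) = 1/(547·3.77) = 4.849×10^-4 K/W
  R_copper = L/(kA) = 0.00266/(443·3.77) = 1.593×10^-6 K/W
  R_calcium silicate = L/(kA) = 0.0245/(0.0527·3.77) = 0.1233 K/W
  R_cast iron = L/(kA) = 0.00558/(61.4·3.77) = 2.411×10^-5 K/W
  R_conv,out = 1/(hA) = 1/(7.42·3.77) = 0.03575 K/W
ΣR = 0.1596 K/W
ΔT = Q·ΣR = 852 × 0.1596 = 136.0 K
Heat flows outward, so T_out = T_in − ΔT = 159 − 136.0 = 23.0 °C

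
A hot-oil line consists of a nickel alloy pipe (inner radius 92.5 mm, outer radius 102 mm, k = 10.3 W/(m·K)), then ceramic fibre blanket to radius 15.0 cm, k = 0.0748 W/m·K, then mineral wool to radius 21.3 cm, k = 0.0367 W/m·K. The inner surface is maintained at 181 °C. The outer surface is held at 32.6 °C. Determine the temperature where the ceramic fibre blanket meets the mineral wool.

T = 129 °C

Series thermal resistances, inner to outer:
  R'_nickel alloy = ln(0.102/0.0925)/(2πk) = 0.09776/(2π·10.3) = 0.001511 m·K/W
  R'_ceramic fibre blanket = ln(0.150/0.102)/(2πk) = 0.3857/(2π·0.0748) = 0.8206 m·K/W
  R'_mineral wool = ln(0.213/0.150)/(2πk) = 0.3507/(2π·0.0367) = 1.521 m·K/W
ΣR = 0.001511 + 0.8206 + 1.521 = 2.343 m·K/W
Q' = ΔT/ΣR = (181 °C − 32.6 °C)/2.343 = 63.34 W/m
From the inner boundary to the ceramic fibre blanket/mineral wool interface, ΣR_partial = 0.8221 m·K/W.
T_interface = T_in − Q'·ΣR_partial = 181 °C − (63.34)(0.8221) = 129 °C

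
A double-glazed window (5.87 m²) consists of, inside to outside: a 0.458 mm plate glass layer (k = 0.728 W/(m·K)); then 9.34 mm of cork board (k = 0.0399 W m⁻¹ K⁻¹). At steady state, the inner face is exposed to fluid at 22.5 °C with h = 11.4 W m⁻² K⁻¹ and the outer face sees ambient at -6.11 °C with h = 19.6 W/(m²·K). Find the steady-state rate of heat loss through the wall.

Q = 450 W

Resistance network (inner→outer):
  R_conv,in = 1/(hA) = 1/(11.4·5.87) = 0.01494 K/W
  R_plate glass = L/(kA) = 4.58×10^-4/(0.728·5.87) = 1.072×10^-4 K/W
  R_cork board = L/(kA) = 0.00934/(0.0399·5.87) = 0.03988 K/W
  R_conv,out = 1/(hA) = 1/(19.6·5.87) = 0.008692 K/W
ΣR = 0.01494 + 1.072×10^-4 + 0.03988 + 0.008692 = 0.06362 K/W
Q = ΔT/ΣR = (22.5 °C − -6.11 °C)/0.06362 = 450 W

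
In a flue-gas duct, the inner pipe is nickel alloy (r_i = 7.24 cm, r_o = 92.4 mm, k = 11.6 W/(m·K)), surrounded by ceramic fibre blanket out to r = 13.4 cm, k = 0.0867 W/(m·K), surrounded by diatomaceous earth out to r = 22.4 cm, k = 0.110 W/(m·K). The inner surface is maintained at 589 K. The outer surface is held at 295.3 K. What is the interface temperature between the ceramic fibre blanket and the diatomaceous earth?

T = 448 K

Treat each layer as a resistance in series:
  R'_nickel alloy = ln(0.0924/0.0724)/(2πk) = 0.2439/(2π·11.6) = 0.003347 m·K/W
  R'_ceramic fibre blanket = ln(0.134/0.0924)/(2πk) = 0.3717/(2π·0.0867) = 0.6824 m·K/W
  R'_diatomaceous earth = ln(0.224/0.134)/(2πk) = 0.5138/(2π·0.110) = 0.7434 m·K/W
ΣR = 0.003347 + 0.6824 + 0.7434 = 1.429 m·K/W
Q' = ΔT/ΣR = (589 K − 295.3 K)/1.429 = 205.5 W/m
From the inner boundary to the ceramic fibre blanket/diatomaceous earth interface, ΣR_partial = 0.6857 m·K/W.
T_interface = T_in − Q'·ΣR_partial = 589 K − (205.5)(0.6857) = 448 K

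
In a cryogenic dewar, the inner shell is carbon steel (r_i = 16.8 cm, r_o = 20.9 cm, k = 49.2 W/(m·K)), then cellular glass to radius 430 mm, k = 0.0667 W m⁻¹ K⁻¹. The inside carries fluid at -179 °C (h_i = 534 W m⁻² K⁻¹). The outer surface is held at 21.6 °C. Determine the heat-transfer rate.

Q = 68.2 W

Resistance network (inner→outer):
  R_conv,in = 1/(4πr²h) = 1/(4π·0.168²·534) = 0.005280 K/W
  R_carbon steel = (1/0.168 − 1/0.209)/(4πk) = 1.168/(4π·49.2) = 0.001889 K/W
  R_cellular glass = (1/0.209 − 1/0.430)/(4πk) = 2.459/(4π·0.0667) = 2.934 K/W
ΣR = 0.005280 + 0.001889 + 2.934 = 2.941 K/W
Q = ΔT/ΣR = (-179 °C − 21.6 °C)/2.941 = -68.2 W
(Negative Q ⇒ heat flows inward; heat gain = 68.2 W.)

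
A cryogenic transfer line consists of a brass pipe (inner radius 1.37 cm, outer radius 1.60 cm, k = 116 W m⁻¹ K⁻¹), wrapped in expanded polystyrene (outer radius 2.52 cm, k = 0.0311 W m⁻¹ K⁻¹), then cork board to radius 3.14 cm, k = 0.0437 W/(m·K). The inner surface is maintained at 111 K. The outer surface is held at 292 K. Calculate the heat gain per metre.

Q' = 57.9 W/m

Series thermal resistances, inner to outer:
  R'_brass = ln(0.0160/0.0137)/(2πk) = 0.1552/(2π·116) = 2.129×10^-4 m·K/W
  R'_expanded polystyrene = ln(0.0252/0.0160)/(2πk) = 0.4543/(2π·0.0311) = 2.325 m·K/W
  R'_cork board = ln(0.0314/0.0252)/(2πk) = 0.2200/(2π·0.0437) = 0.8011 m·K/W
ΣR = 2.129×10^-4 + 2.325 + 0.8011 = 3.126 m·K/W
Q' = ΔT/ΣR = (111 K − 292 K)/3.126 = -57.9 W/m
(Negative Q' ⇒ heat flows inward; heat gain = 57.9 W/m.)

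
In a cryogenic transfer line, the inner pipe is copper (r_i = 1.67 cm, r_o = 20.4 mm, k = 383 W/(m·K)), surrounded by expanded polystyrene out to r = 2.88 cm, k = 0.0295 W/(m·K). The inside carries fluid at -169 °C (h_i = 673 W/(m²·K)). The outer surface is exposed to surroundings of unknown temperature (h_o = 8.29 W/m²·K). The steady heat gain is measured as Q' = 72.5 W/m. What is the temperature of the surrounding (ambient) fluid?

Series resistances:
  R'_conv,in = 1/(2πr h) = 1/(2π·0.0167·673) = 0.01416 m·K/W
  R'_copper = ln(0.0204/0.0167)/(2πk) = 0.2001/(2π·383) = 8.316×10^-5 m·K/W
  R'_expanded polystyrene = ln(0.0288/0.0204)/(2πk) = 0.3448/(2π·0.0295) = 1.860 m·K/W
  R'_conv,out = 1/(2πr h) = 1/(2π·0.0288·8.29) = 0.6666 m·K/W
ΣR = 2.541 m·K/W
ΔT = Q'·ΣR = 72.5 × 2.541 = 184.2 K
Heat flows inward, so T_out = T_in + ΔT = -169 + 184.2 = 15.2 °C

T_out = 15.2 °C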